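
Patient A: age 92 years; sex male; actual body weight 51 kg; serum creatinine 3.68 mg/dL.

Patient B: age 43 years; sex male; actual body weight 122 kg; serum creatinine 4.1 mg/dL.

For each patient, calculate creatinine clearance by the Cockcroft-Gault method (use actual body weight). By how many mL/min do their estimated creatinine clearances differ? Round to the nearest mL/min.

31 mL/min

Patient A: CrCl = (140 − 92) × 51 / (72 × 3.68) = 2448.0 / 264.96 ≈ 9.2 mL/min
Patient B: CrCl = (140 − 43) × 122 / (72 × 4.1) = 11834.0 / 295.20 ≈ 40.1 mL/min
|9.2 − 40.1| = 30.9 mL/min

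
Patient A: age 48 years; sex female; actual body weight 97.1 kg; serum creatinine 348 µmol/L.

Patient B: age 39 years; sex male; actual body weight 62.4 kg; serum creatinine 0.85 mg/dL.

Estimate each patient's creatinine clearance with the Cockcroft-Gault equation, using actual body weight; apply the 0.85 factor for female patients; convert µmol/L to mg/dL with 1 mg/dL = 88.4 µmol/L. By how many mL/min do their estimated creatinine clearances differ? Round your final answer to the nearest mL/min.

Patient A: SCr = 348 / 88.4 = 3.937 mg/dL
Patient A: CrCl = (140 − 48) × 97.1 / (72 × 3.937) × 0.85 = 8933.2 / 283.46 × 0.85 ≈ 26.8 mL/min
Patient B: CrCl = (140 − 39) × 62.4 / (72 × 0.85) = 6302.4 / 61.20 ≈ 103.0 mL/min
|26.8 − 103.0| = 76.2 mL/min

76 mL/min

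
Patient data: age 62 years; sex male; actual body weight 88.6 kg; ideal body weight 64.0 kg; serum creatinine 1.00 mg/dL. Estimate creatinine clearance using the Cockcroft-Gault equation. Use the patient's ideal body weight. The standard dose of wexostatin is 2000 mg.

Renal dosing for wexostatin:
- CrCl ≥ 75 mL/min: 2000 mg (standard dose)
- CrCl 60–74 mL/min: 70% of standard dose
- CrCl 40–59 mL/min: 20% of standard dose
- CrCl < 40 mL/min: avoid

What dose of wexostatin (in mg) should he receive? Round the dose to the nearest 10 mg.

CrCl = (140 − 62) × 64 / (72 × 1) = 4992.0 / 72.00 ≈ 69.3 mL/min
CrCl ≈ 69 mL/min → bracket 60–74 mL/min.
70% of 2000 mg = 1400 mg

1400 mg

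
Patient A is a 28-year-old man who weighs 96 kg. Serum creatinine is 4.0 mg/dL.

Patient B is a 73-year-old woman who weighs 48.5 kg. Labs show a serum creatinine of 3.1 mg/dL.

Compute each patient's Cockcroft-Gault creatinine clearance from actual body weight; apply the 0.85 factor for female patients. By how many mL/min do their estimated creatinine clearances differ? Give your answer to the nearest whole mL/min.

25 mL/min

Patient A: CrCl = (140 − 28) × 96 / (72 × 4) = 10752.0 / 288.00 ≈ 37.3 mL/min
Patient B: CrCl = (140 − 73) × 48.5 / (72 × 3.1) × 0.85 = 3249.5 / 223.20 × 0.85 ≈ 12.4 mL/min
|37.3 − 12.4| = 24.9 mL/min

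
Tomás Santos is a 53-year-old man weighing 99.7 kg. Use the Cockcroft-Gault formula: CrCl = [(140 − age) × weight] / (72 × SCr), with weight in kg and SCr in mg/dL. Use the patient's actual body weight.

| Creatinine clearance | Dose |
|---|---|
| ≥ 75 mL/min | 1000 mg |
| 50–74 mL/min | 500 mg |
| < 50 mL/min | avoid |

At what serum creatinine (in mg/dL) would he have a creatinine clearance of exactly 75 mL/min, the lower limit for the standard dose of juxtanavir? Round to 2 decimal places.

Standard dose requires CrCl ≥ 75 mL/min.
Set (140 − 53) × 99.7 / (72 × SCr) = 75
SCr = (140 − 53) × 99.7 / (72 × 75) = 1.606 mg/dL

1.61 mg/dL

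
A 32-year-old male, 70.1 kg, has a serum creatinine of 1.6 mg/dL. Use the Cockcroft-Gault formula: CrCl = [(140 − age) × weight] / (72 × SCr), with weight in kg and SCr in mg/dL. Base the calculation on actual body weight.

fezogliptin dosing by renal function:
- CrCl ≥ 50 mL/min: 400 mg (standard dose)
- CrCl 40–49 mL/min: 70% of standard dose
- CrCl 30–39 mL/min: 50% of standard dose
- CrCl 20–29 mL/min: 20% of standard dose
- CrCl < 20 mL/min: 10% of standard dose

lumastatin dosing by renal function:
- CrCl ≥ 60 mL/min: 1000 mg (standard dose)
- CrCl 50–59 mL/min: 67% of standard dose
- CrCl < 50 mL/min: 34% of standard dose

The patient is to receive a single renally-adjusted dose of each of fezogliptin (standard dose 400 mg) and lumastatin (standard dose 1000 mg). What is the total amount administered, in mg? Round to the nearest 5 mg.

CrCl = (140 − 32) × 70.1 / (72 × 1.6) = 7570.8 / 115.20 ≈ 65.7 mL/min
CrCl ≈ 66 mL/min.
fezogliptin: ≥ 50 mL/min → 100% of 400 mg = 400 mg.
lumastatin: ≥ 60 mL/min → 100% of 1000 mg = 1000 mg.
Total = 400 + 1000 = 1400 mg.

1400 mg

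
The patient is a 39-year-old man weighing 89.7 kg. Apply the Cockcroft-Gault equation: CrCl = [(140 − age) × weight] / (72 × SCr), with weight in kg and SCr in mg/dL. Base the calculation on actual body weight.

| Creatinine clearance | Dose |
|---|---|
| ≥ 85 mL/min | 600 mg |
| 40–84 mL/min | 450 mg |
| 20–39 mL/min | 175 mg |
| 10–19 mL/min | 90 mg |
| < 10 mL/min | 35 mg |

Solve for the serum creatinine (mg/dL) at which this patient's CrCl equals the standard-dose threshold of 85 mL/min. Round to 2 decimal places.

Standard dose requires CrCl ≥ 85 mL/min.
Set (140 − 39) × 89.7 / (72 × SCr) = 85
SCr = (140 − 39) × 89.7 / (72 × 85) = 1.480 mg/dL

1.48 mg/dL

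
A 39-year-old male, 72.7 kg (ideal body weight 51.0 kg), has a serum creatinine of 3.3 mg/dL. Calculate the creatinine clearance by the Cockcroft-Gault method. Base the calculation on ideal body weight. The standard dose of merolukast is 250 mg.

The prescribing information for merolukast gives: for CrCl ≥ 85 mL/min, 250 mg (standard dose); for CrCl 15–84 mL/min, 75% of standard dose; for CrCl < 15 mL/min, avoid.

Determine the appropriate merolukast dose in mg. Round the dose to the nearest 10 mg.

190 mg

CrCl = (140 − 39) × 51 / (72 × 3.3) = 5151.0 / 237.60 ≈ 21.7 mL/min
CrCl ≈ 22 mL/min → bracket 15–84 mL/min.
75% of 250 mg = 187.5 mg → 190 mg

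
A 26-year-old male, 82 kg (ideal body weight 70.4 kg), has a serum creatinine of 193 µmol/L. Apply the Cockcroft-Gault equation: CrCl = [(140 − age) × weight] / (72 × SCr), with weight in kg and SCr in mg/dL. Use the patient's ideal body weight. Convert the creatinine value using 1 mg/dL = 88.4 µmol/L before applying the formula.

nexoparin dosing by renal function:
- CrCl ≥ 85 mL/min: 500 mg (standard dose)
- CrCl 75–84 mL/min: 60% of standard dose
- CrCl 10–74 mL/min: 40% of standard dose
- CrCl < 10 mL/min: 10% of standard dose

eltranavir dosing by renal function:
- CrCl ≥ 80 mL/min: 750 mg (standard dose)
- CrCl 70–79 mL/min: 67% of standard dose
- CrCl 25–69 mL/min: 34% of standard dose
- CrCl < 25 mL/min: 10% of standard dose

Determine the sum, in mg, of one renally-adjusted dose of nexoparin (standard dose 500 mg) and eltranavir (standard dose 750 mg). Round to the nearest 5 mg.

SCr = 193 / 88.4 = 2.183 mg/dL
CrCl = (140 − 26) × 70.4 / (72 × 2.183) = 8025.6 / 157.18 ≈ 51.1 mL/min
CrCl ≈ 51 mL/min.
nexoparin: 10–74 mL/min → 40% of 500 mg = 200 mg.
eltranavir: 25–69 mL/min → 34% of 750 mg = 255 mg.
Total = 200 + 255 = 455 mg.

455 mg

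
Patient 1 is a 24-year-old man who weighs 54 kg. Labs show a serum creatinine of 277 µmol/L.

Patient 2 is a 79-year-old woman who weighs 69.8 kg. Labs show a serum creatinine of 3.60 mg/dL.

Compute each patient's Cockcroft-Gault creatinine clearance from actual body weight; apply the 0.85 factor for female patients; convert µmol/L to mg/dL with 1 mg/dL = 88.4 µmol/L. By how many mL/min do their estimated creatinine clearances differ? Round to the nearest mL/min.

Patient 1: SCr = 277 / 88.4 = 3.133 mg/dL
Patient 1: CrCl = (140 − 24) × 54 / (72 × 3.133) = 6264.0 / 225.58 ≈ 27.8 mL/min
Patient 2: CrCl = (140 − 79) × 69.8 / (72 × 3.6) × 0.85 = 4257.8 / 259.20 × 0.85 ≈ 14.0 mL/min
|27.8 − 14.0| = 13.8 mL/min

14 mL/min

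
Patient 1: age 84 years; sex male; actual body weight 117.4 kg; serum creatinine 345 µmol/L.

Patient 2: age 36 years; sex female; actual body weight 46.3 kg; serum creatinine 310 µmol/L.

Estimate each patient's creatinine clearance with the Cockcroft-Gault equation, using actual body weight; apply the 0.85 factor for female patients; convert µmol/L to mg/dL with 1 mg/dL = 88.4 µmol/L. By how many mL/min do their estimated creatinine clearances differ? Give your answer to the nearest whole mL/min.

7 mL/min

Patient 1: SCr = 345 / 88.4 = 3.903 mg/dL
Patient 1: CrCl = (140 − 84) × 117.4 / (72 × 3.903) = 6574.4 / 281.02 ≈ 23.4 mL/min
Patient 2: SCr = 310 / 88.4 = 3.507 mg/dL
Patient 2: CrCl = (140 − 36) × 46.3 / (72 × 3.507) × 0.85 = 4815.2 / 252.50 × 0.85 ≈ 16.2 mL/min
|23.4 − 16.2| = 7.2 mL/min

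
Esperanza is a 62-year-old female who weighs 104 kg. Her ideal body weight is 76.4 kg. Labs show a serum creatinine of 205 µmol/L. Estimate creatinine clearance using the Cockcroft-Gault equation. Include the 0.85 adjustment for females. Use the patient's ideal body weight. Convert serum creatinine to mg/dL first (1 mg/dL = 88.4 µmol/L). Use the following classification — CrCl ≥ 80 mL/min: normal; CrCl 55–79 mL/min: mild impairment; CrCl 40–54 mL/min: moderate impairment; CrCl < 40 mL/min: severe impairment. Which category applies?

SCr = 205 / 88.4 = 2.319 mg/dL
CrCl = (140 − 62) × 76.4 / (72 × 2.319) × 0.85 = 5959.2 / 166.97 × 0.85 ≈ 30.3 mL/min
30 mL/min falls in the 'severe impairment' range.

severe impairment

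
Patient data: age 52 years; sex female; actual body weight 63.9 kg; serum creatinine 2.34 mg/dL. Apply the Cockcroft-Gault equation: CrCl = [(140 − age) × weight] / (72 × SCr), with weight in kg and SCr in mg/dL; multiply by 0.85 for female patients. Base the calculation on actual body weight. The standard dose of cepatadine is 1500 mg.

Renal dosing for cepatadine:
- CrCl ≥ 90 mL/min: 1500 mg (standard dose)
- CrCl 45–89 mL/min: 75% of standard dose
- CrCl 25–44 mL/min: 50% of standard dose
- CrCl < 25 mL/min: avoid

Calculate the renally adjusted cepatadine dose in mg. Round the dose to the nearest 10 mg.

CrCl = (140 − 52) × 63.9 / (72 × 2.34) × 0.85 = 5623.2 / 168.48 × 0.85 ≈ 28.4 mL/min
CrCl ≈ 28 mL/min → bracket 25–44 mL/min.
50% of 1500 mg = 750 mg

750 mg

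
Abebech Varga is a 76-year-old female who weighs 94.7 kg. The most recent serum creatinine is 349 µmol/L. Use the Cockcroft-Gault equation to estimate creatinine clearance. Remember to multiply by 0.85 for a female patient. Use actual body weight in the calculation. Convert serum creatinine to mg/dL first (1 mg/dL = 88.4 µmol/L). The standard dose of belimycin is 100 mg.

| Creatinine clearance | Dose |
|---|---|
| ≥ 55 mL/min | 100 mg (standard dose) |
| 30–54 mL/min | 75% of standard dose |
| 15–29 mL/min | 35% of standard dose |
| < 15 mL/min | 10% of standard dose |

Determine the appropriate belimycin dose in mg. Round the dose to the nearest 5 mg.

SCr = 349 / 88.4 = 3.948 mg/dL
CrCl = (140 − 76) × 94.7 / (72 × 3.948) × 0.85 = 6060.8 / 284.26 × 0.85 ≈ 18.1 mL/min
CrCl ≈ 18 mL/min → bracket 15–29 mL/min.
35% of 100 mg = 35 mg

35 mg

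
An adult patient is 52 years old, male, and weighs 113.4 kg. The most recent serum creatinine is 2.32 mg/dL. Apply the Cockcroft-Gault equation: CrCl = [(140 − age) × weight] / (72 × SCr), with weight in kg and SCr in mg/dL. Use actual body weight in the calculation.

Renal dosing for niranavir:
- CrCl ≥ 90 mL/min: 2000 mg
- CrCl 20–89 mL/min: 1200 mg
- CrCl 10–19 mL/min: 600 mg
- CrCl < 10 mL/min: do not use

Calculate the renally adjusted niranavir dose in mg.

CrCl = (140 − 52) × 113.4 / (72 × 2.32) = 9979.2 / 167.04 ≈ 59.7 mL/min
CrCl ≈ 60 mL/min → bracket 20–89 mL/min.
Dose for this bracket: 1200 mg.

1200 mg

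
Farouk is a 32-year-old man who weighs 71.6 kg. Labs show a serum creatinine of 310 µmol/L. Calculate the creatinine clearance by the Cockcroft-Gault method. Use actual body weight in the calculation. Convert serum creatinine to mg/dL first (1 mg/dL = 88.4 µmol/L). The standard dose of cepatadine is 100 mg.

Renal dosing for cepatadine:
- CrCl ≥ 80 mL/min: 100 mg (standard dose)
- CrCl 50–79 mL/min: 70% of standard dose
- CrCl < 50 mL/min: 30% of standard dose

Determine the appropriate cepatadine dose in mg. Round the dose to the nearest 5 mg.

SCr = 310 / 88.4 = 3.507 mg/dL
CrCl = (140 − 32) × 71.6 / (72 × 3.507) = 7732.8 / 252.50 ≈ 30.6 mL/min
CrCl ≈ 31 mL/min → bracket < 50 mL/min.
30% of 100 mg = 30 mg

30 mg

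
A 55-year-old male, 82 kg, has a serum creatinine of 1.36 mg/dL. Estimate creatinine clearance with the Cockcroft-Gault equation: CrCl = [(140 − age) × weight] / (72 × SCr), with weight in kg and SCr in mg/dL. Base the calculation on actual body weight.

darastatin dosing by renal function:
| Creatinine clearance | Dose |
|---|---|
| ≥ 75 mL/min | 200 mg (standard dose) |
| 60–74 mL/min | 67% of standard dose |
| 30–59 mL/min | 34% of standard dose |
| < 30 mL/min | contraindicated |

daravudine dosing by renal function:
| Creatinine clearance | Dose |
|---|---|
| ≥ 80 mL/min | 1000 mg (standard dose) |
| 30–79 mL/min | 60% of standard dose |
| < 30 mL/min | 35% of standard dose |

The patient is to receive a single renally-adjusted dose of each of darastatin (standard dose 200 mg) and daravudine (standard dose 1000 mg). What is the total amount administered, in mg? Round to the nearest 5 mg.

735 mg

CrCl = (140 − 55) × 82 / (72 × 1.36) = 6970.0 / 97.92 ≈ 71.2 mL/min
CrCl ≈ 71 mL/min.
darastatin: 60–74 mL/min → 67% of 200 mg = 134 mg.
daravudine: 30–79 mL/min → 60% of 1000 mg = 600 mg.
Total = 134 + 600 = 734 mg.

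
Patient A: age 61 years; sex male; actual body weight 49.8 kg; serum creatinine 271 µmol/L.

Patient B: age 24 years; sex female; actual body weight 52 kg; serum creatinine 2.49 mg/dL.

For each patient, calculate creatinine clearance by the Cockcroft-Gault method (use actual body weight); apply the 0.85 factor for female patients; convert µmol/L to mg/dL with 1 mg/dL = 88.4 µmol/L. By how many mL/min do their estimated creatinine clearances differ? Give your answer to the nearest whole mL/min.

Patient A: SCr = 271 / 88.4 = 3.066 mg/dL
Patient A: CrCl = (140 − 61) × 49.8 / (72 × 3.066) = 3934.2 / 220.75 ≈ 17.8 mL/min
Patient B: CrCl = (140 − 24) × 52 / (72 × 2.49) × 0.85 = 6032.0 / 179.28 × 0.85 ≈ 28.6 mL/min
|17.8 − 28.6| = 10.8 mL/min

11 mL/min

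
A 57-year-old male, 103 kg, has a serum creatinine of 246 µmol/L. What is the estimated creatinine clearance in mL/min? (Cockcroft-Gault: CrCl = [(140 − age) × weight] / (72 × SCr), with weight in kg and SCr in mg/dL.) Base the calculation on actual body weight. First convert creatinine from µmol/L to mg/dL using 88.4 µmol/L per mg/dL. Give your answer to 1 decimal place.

SCr = 246 / 88.4 = 2.783 mg/dL
CrCl = (140 − 57) × 103 / (72 × 2.783) = 8549.0 / 200.38 ≈ 42.7 mL/min

42.7 mL/min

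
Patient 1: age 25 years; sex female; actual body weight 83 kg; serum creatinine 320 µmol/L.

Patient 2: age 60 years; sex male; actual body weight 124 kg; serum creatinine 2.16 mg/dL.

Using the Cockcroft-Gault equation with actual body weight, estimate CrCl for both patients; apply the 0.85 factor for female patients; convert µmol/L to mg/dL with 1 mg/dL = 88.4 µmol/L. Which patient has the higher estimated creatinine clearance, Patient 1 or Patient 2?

Patient 2

Patient 1: SCr = 320 / 88.4 = 3.62 mg/dL
Patient 1: CrCl = (140 − 25) × 83 / (72 × 3.62) × 0.85 = 9545.0 / 260.64 × 0.85 ≈ 31.1 mL/min
Patient 2: CrCl = (140 − 60) × 124 / (72 × 2.16) = 9920.0 / 155.52 ≈ 63.8 mL/min
31.1 vs 63.8 mL/min → Patient 2 is higher.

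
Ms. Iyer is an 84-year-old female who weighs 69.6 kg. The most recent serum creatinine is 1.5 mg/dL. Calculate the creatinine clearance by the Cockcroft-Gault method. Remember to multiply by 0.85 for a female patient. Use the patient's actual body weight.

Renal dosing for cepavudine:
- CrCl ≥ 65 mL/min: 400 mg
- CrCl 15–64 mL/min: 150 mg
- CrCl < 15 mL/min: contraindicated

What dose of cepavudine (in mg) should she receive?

CrCl = (140 − 84) × 69.6 / (72 × 1.5) × 0.85 = 3897.6 / 108.00 × 0.85 ≈ 30.7 mL/min
CrCl ≈ 31 mL/min → bracket 15–64 mL/min.
Dose for this bracket: 150 mg.

150 mg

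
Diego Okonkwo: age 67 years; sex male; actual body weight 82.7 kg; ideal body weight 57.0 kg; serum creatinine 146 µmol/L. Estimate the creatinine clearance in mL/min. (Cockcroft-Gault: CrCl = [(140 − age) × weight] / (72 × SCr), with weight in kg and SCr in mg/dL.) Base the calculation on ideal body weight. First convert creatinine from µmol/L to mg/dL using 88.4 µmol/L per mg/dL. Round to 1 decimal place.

SCr = 146 / 88.4 = 1.652 mg/dL
CrCl = (140 − 67) × 57 / (72 × 1.652) = 4161.0 / 118.94 ≈ 35.0 mL/min

35.0 mL/min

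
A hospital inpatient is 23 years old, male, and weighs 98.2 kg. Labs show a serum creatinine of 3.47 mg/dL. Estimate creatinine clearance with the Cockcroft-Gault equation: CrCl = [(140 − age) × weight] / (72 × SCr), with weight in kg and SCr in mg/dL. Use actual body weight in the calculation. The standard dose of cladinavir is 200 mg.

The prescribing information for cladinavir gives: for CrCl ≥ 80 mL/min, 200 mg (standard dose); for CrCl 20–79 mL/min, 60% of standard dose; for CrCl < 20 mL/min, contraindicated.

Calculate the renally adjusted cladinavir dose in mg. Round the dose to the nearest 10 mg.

CrCl = (140 − 23) × 98.2 / (72 × 3.47) = 11489.4 / 249.84 ≈ 46.0 mL/min
CrCl ≈ 46 mL/min → bracket 20–79 mL/min.
60% of 200 mg = 120 mg

120 mg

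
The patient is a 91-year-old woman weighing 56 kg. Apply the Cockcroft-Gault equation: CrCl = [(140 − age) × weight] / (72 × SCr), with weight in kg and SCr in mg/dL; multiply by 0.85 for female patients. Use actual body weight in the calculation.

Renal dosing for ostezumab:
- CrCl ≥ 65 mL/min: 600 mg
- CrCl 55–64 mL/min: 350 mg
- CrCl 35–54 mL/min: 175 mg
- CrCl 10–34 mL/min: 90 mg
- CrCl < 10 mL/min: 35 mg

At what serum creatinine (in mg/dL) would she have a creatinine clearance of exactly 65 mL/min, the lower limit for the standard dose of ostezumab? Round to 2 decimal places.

0.50 mg/dL

Standard dose requires CrCl ≥ 65 mL/min.
Set (140 − 91) × 56 × 0.85 / (72 × SCr) = 65
SCr = (140 − 91) × 56 × 0.85 / (72 × 65) = 0.498 mg/dL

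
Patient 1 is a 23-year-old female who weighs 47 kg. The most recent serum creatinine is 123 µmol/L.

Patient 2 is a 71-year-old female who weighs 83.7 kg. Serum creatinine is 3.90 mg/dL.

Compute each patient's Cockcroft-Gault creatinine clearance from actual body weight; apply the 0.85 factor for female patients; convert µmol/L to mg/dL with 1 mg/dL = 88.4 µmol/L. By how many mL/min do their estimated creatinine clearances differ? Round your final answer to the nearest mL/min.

29 mL/min

Patient 1: SCr = 123 / 88.4 = 1.391 mg/dL
Patient 1: CrCl = (140 − 23) × 47 / (72 × 1.391) × 0.85 = 5499.0 / 100.15 × 0.85 ≈ 46.7 mL/min
Patient 2: CrCl = (140 − 71) × 83.7 / (72 × 3.9) × 0.85 = 5775.3 / 280.80 × 0.85 ≈ 17.5 mL/min
|46.7 − 17.5| = 29.2 mL/min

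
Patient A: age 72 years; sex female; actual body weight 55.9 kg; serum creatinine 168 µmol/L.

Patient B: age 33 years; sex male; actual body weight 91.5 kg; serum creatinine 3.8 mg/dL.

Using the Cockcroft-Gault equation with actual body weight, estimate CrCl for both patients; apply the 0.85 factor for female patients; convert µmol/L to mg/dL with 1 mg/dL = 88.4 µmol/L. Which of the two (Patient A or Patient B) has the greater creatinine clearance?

Patient B

Patient A: SCr = 168 / 88.4 = 1.9 mg/dL
Patient A: CrCl = (140 − 72) × 55.9 / (72 × 1.9) × 0.85 = 3801.2 / 136.80 × 0.85 ≈ 23.6 mL/min
Patient B: CrCl = (140 − 33) × 91.5 / (72 × 3.8) = 9790.5 / 273.60 ≈ 35.8 mL/min
23.6 vs 35.8 mL/min → Patient B is higher.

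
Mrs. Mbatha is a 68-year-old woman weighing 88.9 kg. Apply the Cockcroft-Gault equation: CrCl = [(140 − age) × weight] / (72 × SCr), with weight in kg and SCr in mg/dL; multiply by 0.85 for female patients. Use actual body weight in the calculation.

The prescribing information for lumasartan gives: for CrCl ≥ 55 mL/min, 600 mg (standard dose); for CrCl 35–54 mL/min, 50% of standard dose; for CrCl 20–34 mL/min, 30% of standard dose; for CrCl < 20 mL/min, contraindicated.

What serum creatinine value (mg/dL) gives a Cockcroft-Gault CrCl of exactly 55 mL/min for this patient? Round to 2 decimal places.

1.37 mg/dL

Standard dose requires CrCl ≥ 55 mL/min.
Set (140 − 68) × 88.9 × 0.85 / (72 × SCr) = 55
SCr = (140 − 68) × 88.9 × 0.85 / (72 × 55) = 1.374 mg/dL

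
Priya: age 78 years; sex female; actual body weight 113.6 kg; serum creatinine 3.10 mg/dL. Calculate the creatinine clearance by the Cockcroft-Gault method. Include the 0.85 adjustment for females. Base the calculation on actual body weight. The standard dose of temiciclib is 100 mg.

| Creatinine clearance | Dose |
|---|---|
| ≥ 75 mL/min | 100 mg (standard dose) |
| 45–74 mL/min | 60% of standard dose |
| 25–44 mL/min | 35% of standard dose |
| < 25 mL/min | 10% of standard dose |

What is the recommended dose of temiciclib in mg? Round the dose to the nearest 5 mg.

CrCl = (140 − 78) × 113.6 / (72 × 3.1) × 0.85 = 7043.2 / 223.20 × 0.85 ≈ 26.8 mL/min
CrCl ≈ 27 mL/min → bracket 25–44 mL/min.
35% of 100 mg = 35 mg

35 mg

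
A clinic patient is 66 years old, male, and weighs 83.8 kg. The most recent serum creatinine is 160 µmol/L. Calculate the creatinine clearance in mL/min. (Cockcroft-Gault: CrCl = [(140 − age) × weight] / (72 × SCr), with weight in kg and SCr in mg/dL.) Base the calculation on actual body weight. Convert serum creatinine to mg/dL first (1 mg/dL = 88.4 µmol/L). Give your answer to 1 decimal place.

47.6 mL/min

SCr = 160 / 88.4 = 1.81 mg/dL
CrCl = (140 − 66) × 83.8 / (72 × 1.81) = 6201.2 / 130.32 ≈ 47.6 mL/min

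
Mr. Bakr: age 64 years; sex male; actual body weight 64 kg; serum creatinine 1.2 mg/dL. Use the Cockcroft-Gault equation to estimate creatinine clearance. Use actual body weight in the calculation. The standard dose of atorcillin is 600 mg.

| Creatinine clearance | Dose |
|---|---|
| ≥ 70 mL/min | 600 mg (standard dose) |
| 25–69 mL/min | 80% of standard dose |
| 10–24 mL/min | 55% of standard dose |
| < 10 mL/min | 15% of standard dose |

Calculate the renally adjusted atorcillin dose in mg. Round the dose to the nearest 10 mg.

480 mg

CrCl = (140 − 64) × 64 / (72 × 1.2) = 4864.0 / 86.40 ≈ 56.3 mL/min
CrCl ≈ 56 mL/min → bracket 25–69 mL/min.
80% of 600 mg = 480 mg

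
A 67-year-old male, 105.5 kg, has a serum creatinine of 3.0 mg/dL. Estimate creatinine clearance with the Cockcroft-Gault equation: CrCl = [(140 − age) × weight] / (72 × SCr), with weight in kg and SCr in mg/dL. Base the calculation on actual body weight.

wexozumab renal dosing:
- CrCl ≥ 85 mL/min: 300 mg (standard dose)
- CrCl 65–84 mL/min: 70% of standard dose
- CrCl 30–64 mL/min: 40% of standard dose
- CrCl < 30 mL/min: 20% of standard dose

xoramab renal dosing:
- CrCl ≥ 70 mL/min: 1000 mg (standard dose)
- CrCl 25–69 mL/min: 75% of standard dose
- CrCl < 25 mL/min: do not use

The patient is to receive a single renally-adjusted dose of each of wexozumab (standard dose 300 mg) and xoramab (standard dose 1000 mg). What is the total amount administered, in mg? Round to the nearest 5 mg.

CrCl = (140 − 67) × 105.5 / (72 × 3) = 7701.5 / 216.00 ≈ 35.7 mL/min
CrCl ≈ 36 mL/min.
wexozumab: 30–64 mL/min → 40% of 300 mg = 120 mg.
xoramab: 25–69 mL/min → 75% of 1000 mg = 750 mg.
Total = 120 + 750 = 870 mg.

870 mg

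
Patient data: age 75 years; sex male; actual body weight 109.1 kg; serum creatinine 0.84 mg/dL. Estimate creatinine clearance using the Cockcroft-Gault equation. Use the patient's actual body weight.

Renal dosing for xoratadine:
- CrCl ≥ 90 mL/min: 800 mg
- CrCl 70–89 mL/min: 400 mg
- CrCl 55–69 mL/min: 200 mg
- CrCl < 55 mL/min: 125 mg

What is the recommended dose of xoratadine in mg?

CrCl = (140 − 75) × 109.1 / (72 × 0.84) = 7091.5 / 60.48 ≈ 117.3 mL/min
CrCl ≈ 117 mL/min → bracket ≥ 90 mL/min.
Dose for this bracket: 800 mg.

800 mg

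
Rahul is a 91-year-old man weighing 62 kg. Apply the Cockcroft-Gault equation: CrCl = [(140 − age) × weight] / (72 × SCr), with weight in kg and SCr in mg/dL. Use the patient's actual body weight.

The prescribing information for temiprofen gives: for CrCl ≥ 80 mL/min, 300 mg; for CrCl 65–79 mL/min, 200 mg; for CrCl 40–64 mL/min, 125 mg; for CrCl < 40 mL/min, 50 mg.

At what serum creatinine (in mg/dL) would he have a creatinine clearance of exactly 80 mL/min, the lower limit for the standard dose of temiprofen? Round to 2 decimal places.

0.53 mg/dL

Standard dose requires CrCl ≥ 80 mL/min.
Set (140 − 91) × 62 / (72 × SCr) = 80
SCr = (140 − 91) × 62 / (72 × 80) = 0.527 mg/dL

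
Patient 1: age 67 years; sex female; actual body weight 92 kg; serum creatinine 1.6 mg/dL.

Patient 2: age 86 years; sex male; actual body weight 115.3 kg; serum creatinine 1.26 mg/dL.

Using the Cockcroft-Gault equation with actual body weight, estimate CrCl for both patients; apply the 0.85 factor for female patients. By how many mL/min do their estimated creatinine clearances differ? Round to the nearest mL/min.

Patient 1: CrCl = (140 − 67) × 92 / (72 × 1.6) × 0.85 = 6716.0 / 115.20 × 0.85 ≈ 49.6 mL/min
Patient 2: CrCl = (140 − 86) × 115.3 / (72 × 1.26) = 6226.2 / 90.72 ≈ 68.6 mL/min
|49.6 − 68.6| = 19.0 mL/min

19 mL/min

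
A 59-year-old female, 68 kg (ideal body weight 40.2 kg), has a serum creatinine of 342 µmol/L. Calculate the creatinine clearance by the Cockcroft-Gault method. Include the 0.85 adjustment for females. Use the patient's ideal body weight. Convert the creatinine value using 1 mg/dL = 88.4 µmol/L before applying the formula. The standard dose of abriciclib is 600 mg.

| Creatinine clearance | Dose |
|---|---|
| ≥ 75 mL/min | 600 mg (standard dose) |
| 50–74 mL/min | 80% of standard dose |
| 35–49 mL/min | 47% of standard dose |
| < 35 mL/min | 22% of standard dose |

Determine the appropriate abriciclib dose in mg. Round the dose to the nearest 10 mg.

SCr = 342 / 88.4 = 3.869 mg/dL
CrCl = (140 − 59) × 40.2 / (72 × 3.869) × 0.85 = 3256.2 / 278.57 × 0.85 ≈ 9.9 mL/min
CrCl ≈ 10 mL/min → bracket < 35 mL/min.
22% of 600 mg = 132 mg → 130 mg

130 mg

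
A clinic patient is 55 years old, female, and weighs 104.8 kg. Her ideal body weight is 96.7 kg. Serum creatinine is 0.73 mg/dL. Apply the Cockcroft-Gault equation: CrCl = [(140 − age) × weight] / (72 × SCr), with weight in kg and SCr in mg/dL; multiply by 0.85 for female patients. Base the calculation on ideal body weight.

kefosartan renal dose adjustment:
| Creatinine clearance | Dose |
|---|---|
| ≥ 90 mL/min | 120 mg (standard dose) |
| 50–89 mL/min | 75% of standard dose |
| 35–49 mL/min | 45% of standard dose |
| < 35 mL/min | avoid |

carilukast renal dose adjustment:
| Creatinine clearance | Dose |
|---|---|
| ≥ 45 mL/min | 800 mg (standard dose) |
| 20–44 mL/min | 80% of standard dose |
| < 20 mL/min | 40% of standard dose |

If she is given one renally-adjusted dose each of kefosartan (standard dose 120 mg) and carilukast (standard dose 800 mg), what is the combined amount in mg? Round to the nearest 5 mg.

CrCl = (140 − 55) × 96.7 / (72 × 0.73) × 0.85 = 8219.5 / 52.56 × 0.85 ≈ 132.9 mL/min
CrCl ≈ 133 mL/min.
kefosartan: ≥ 90 mL/min → 100% of 120 mg = 120 mg.
carilukast: ≥ 45 mL/min → 100% of 800 mg = 800 mg.
Total = 120 + 800 = 920 mg.

920 mg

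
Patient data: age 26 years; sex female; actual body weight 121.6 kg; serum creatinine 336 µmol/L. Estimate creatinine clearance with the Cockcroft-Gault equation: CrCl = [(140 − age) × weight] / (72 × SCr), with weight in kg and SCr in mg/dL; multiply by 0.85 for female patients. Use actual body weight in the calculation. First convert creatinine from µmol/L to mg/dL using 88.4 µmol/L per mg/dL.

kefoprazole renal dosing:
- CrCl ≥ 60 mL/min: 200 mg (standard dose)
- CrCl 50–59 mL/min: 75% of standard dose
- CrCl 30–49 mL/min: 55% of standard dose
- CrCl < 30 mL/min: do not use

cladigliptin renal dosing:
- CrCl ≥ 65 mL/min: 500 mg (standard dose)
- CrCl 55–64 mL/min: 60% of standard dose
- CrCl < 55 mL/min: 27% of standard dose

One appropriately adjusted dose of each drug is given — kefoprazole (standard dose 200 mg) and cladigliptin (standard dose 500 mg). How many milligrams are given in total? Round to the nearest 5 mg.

245 mg

SCr = 336 / 88.4 = 3.801 mg/dL
CrCl = (140 − 26) × 121.6 / (72 × 3.801) × 0.85 = 13862.4 / 273.67 × 0.85 ≈ 43.1 mL/min
CrCl ≈ 43 mL/min.
kefoprazole: 30–49 mL/min → 55% of 200 mg = 110 mg.
cladigliptin: < 55 mL/min → 27% of 500 mg = 135 mg.
Total = 110 + 135 = 245 mg.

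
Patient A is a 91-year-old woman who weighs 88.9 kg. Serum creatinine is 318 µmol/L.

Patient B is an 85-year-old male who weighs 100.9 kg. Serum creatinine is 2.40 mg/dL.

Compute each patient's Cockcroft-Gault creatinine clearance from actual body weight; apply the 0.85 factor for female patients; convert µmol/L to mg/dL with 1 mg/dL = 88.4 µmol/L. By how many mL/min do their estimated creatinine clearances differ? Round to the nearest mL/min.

18 mL/min

Patient A: SCr = 318 / 88.4 = 3.597 mg/dL
Patient A: CrCl = (140 − 91) × 88.9 / (72 × 3.597) × 0.85 = 4356.1 / 258.98 × 0.85 ≈ 14.3 mL/min
Patient B: CrCl = (140 − 85) × 100.9 / (72 × 2.4) = 5549.5 / 172.80 ≈ 32.1 mL/min
|14.3 − 32.1| = 17.8 mL/min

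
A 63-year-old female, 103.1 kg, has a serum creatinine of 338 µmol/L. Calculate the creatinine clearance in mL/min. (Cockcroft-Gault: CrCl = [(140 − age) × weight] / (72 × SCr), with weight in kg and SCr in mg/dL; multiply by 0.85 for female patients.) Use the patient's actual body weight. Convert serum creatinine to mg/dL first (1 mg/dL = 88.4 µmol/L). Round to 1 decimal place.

SCr = 338 / 88.4 = 3.824 mg/dL
CrCl = (140 − 63) × 103.1 / (72 × 3.824) × 0.85 = 7938.7 / 275.33 × 0.85 ≈ 24.5 mL/min

24.5 mL/min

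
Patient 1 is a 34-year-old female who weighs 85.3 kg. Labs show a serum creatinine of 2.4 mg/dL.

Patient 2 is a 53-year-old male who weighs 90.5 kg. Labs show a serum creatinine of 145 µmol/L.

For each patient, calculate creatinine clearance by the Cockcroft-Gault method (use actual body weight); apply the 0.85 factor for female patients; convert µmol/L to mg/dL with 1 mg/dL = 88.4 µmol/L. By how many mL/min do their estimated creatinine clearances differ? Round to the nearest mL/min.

Patient 1: CrCl = (140 − 34) × 85.3 / (72 × 2.4) × 0.85 = 9041.8 / 172.80 × 0.85 ≈ 44.5 mL/min
Patient 2: SCr = 145 / 88.4 = 1.64 mg/dL
Patient 2: CrCl = (140 − 53) × 90.5 / (72 × 1.64) = 7873.5 / 118.08 ≈ 66.7 mL/min
|44.5 − 66.7| = 22.2 mL/min

22 mL/min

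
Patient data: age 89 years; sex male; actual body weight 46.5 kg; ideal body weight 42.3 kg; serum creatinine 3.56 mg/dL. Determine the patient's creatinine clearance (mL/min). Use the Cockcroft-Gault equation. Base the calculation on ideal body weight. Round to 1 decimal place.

8.4 mL/min

CrCl = (140 − 89) × 42.3 / (72 × 3.56) = 2157.3 / 256.32 ≈ 8.4 mL/min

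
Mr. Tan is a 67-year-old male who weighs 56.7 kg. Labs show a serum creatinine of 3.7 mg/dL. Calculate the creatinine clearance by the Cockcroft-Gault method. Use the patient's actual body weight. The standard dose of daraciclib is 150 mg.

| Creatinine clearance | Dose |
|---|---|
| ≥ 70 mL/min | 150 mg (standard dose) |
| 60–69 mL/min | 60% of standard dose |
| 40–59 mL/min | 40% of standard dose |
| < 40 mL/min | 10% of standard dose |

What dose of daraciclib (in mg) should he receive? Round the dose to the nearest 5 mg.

15 mg

CrCl = (140 − 67) × 56.7 / (72 × 3.7) = 4139.1 / 266.40 ≈ 15.5 mL/min
CrCl ≈ 16 mL/min → bracket < 40 mL/min.
10% of 150 mg = 15 mg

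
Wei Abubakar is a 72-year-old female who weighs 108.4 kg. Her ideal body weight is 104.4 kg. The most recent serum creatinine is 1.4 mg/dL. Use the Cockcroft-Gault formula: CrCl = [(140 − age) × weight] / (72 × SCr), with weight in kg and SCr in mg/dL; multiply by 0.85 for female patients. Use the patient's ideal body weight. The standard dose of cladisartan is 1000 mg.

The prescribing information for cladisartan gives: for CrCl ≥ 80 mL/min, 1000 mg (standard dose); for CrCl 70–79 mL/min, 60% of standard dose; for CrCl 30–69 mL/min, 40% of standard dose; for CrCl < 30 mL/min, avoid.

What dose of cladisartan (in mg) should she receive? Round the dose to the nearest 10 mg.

CrCl = (140 − 72) × 104.4 / (72 × 1.4) × 0.85 = 7099.2 / 100.80 × 0.85 ≈ 59.9 mL/min
CrCl ≈ 60 mL/min → bracket 30–69 mL/min.
40% of 1000 mg = 400 mg

400 mg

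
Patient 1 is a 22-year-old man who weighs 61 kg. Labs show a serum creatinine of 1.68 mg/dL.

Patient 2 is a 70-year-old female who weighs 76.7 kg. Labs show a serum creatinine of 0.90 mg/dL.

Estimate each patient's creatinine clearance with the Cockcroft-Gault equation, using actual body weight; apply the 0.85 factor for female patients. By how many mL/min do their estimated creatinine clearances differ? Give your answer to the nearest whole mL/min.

Patient 1: CrCl = (140 − 22) × 61 / (72 × 1.68) = 7198.0 / 120.96 ≈ 59.5 mL/min
Patient 2: CrCl = (140 − 70) × 76.7 / (72 × 0.9) × 0.85 = 5369.0 / 64.80 × 0.85 ≈ 70.4 mL/min
|59.5 − 70.4| = 10.9 mL/min

11 mL/min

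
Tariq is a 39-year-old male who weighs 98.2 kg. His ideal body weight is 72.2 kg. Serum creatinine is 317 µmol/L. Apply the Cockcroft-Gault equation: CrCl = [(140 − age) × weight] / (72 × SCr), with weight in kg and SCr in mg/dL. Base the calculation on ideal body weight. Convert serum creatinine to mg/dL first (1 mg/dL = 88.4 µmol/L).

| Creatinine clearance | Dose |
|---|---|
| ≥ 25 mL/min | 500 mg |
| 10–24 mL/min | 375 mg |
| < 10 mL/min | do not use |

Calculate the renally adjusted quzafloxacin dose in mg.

SCr = 317 / 88.4 = 3.586 mg/dL
CrCl = (140 − 39) × 72.2 / (72 × 3.586) = 7292.2 / 258.19 ≈ 28.2 mL/min
CrCl ≈ 28 mL/min → bracket ≥ 25 mL/min.
Dose for this bracket: 500 mg.

500 mg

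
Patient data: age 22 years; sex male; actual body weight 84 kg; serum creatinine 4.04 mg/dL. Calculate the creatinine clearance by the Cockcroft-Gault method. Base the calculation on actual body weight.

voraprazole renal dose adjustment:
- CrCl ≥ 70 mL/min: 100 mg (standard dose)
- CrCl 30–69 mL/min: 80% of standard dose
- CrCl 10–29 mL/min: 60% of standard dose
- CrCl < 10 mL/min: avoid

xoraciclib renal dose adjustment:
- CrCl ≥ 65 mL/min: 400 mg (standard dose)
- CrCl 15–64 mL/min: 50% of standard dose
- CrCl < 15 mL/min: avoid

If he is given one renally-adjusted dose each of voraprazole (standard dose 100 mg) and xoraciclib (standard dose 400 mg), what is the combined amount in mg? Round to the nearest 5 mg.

CrCl = (140 − 22) × 84 / (72 × 4.04) = 9912.0 / 290.88 ≈ 34.1 mL/min
CrCl ≈ 34 mL/min.
voraprazole: 30–69 mL/min → 80% of 100 mg = 80 mg.
xoraciclib: 15–64 mL/min → 50% of 400 mg = 200 mg.
Total = 80 + 200 = 280 mg.

280 mg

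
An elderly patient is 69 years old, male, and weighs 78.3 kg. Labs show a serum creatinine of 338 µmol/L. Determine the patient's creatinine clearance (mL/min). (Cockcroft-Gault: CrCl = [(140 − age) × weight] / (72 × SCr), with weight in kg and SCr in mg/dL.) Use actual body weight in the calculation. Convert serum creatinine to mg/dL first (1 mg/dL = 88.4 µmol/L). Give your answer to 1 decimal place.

20.2 mL/min

SCr = 338 / 88.4 = 3.824 mg/dL
CrCl = (140 − 69) × 78.3 / (72 × 3.824) = 5559.3 / 275.33 ≈ 20.2 mL/min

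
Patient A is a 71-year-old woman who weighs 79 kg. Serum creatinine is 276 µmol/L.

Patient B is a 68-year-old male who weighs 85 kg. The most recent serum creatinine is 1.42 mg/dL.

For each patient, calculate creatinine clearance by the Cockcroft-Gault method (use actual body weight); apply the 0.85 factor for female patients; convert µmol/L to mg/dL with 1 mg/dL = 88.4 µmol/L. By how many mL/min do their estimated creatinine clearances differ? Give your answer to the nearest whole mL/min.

39 mL/min

Patient A: SCr = 276 / 88.4 = 3.122 mg/dL
Patient A: CrCl = (140 − 71) × 79 / (72 × 3.122) × 0.85 = 5451.0 / 224.78 × 0.85 ≈ 20.6 mL/min
Patient B: CrCl = (140 − 68) × 85 / (72 × 1.42) = 6120.0 / 102.24 ≈ 59.9 mL/min
|20.6 − 59.9| = 39.3 mL/min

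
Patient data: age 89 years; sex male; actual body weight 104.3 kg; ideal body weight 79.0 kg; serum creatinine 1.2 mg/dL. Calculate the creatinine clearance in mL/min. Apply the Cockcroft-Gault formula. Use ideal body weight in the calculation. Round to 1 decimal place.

46.6 mL/min

CrCl = (140 − 89) × 79 / (72 × 1.2) = 4029.0 / 86.40 ≈ 46.6 mL/min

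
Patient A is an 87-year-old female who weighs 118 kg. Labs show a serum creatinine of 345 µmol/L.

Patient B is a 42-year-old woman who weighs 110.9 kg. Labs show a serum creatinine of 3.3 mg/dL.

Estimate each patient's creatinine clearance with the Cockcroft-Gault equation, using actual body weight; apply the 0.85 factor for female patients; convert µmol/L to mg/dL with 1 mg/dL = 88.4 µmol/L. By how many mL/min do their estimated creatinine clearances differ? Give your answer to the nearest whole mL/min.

Patient A: SCr = 345 / 88.4 = 3.903 mg/dL
Patient A: CrCl = (140 − 87) × 118 / (72 × 3.903) × 0.85 = 6254.0 / 281.02 × 0.85 ≈ 18.9 mL/min
Patient B: CrCl = (140 − 42) × 110.9 / (72 × 3.3) × 0.85 = 10868.2 / 237.60 × 0.85 ≈ 38.9 mL/min
|18.9 − 38.9| = 20.0 mL/min

20 mL/min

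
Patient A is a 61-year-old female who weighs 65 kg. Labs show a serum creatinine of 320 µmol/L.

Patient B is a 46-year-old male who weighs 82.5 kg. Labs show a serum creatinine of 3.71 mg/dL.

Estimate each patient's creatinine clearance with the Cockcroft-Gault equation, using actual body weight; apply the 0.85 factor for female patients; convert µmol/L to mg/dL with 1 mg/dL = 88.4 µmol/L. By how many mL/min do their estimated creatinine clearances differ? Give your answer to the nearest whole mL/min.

Patient A: SCr = 320 / 88.4 = 3.62 mg/dL
Patient A: CrCl = (140 − 61) × 65 / (72 × 3.62) × 0.85 = 5135.0 / 260.64 × 0.85 ≈ 16.7 mL/min
Patient B: CrCl = (140 − 46) × 82.5 / (72 × 3.71) = 7755.0 / 267.12 ≈ 29.0 mL/min
|16.7 − 29.0| = 12.3 mL/min

12 mL/min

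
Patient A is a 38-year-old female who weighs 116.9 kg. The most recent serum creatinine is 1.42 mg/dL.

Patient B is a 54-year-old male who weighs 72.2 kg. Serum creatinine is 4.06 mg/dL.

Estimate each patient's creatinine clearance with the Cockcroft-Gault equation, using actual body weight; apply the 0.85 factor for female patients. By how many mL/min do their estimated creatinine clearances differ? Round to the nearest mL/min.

Patient A: CrCl = (140 − 38) × 116.9 / (72 × 1.42) × 0.85 = 11923.8 / 102.24 × 0.85 ≈ 99.1 mL/min
Patient B: CrCl = (140 − 54) × 72.2 / (72 × 4.06) = 6209.2 / 292.32 ≈ 21.2 mL/min
|99.1 − 21.2| = 77.9 mL/min

78 mL/min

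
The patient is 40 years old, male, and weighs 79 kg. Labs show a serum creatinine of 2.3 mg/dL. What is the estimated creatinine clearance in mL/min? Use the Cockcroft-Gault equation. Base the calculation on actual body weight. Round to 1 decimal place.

CrCl = (140 − 40) × 79 / (72 × 2.3) = 7900.0 / 165.60 ≈ 47.7 mL/min

47.7 mL/min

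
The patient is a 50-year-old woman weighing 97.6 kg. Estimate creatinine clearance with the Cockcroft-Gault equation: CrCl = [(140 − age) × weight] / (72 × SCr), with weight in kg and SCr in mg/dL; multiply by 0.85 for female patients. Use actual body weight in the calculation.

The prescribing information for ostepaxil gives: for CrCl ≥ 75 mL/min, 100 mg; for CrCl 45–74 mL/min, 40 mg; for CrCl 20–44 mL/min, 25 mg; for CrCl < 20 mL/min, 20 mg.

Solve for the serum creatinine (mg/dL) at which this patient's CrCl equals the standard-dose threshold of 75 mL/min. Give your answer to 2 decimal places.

Standard dose requires CrCl ≥ 75 mL/min.
Set (140 − 50) × 97.6 × 0.85 / (72 × SCr) = 75
SCr = (140 − 50) × 97.6 × 0.85 / (72 × 75) = 1.383 mg/dL

1.38 mg/dL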